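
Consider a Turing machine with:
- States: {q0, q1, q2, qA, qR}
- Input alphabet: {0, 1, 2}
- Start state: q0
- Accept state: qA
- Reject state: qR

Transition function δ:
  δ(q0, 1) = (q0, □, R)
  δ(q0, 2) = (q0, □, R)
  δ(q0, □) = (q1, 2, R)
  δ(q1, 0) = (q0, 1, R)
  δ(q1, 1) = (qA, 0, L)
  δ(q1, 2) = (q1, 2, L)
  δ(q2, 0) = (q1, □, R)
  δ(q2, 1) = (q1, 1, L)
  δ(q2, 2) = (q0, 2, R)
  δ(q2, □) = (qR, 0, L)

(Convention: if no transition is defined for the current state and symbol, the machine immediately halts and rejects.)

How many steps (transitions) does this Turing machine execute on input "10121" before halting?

Execution trace:
Initial: [q0]10121
Step 1: δ(q0, 1) = (q0, □, R) → □[q0]0121

No transition is defined for δ(q0, 0). By convention the machine halts and rejects.

The machine executed 1 step before halting.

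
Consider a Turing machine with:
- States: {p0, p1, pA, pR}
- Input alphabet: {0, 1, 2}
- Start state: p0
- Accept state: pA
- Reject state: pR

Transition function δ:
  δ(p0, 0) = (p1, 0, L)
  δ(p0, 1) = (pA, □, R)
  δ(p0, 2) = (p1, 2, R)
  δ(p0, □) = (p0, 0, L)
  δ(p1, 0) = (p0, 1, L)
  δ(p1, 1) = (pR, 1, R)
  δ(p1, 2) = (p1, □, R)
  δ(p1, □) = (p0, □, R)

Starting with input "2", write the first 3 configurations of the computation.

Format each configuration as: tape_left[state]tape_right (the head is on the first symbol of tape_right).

Transitions applied:
Step 1: δ(p0, 2) = (p1, 2, R)
Step 2: δ(p1, □) = (p0, □, R)

The first 3 configurations are:
[p0]2 ⊢ 2[p1]□ ⊢ 2□[p0]□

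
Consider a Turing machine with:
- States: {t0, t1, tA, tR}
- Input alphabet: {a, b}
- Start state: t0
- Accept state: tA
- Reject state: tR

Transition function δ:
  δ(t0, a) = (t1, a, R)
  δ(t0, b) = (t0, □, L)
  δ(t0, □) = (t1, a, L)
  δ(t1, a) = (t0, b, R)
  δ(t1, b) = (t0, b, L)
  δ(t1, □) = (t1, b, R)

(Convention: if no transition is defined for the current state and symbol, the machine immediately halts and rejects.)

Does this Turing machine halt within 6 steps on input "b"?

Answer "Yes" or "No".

Execution trace:
Initial: [t0]b
Step 1: δ(t0, b) = (t0, □, L) → [t0]□□
Step 2: δ(t0, □) = (t1, a, L) → [t1]□a□
Step 3: δ(t1, □) = (t1, b, R) → b[t1]a□
Step 4: δ(t1, a) = (t0, b, R) → bb[t0]□
Step 5: δ(t0, □) = (t1, a, L) → b[t1]ba
Step 6: δ(t1, b) = (t0, b, L) → [t0]bba

The machine has not reached a halting state after 6 steps.
The machine did not halt within the 6-step bound.

Answer: No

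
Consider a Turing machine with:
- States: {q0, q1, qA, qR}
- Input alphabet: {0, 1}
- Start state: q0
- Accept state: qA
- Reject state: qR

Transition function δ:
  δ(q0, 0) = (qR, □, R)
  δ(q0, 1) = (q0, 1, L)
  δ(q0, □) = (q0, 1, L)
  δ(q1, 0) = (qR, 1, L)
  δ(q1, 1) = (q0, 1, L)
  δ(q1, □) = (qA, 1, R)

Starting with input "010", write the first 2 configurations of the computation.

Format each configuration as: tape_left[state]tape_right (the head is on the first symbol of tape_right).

Transitions applied:
Step 1: δ(q0, 0) = (qR, □, R)

The first 2 configurations are:
[q0]010 ⊢ □[qR]10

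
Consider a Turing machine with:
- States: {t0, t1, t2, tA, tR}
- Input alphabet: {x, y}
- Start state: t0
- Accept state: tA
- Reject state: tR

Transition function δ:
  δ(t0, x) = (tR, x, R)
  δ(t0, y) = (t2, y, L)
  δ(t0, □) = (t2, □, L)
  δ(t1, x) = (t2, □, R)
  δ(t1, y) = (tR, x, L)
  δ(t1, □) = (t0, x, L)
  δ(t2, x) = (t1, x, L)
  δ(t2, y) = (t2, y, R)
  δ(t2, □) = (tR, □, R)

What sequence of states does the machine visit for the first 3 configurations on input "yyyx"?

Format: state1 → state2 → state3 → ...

Execution trace:
Initial: [t0]yyyx
Step 1: δ(t0, y) = (t2, y, L) → [t2]□yyyx
Step 2: δ(t2, □) = (tR, □, R) → □[tR]yyyx

The machine reaches the reject state tR and halts.

State sequence: t0 → t2 → tR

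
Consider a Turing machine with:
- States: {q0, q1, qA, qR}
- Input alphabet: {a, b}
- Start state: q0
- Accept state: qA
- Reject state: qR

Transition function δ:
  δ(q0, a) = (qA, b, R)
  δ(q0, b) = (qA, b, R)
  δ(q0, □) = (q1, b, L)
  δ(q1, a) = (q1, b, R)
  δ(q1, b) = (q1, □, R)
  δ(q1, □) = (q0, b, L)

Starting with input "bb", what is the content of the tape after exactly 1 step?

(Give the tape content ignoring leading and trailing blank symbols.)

Execution trace:
Initial: [q0]bb
Step 1: δ(q0, b) = (qA, b, R) → b[qA]b

The machine reaches the accept state qA and halts.

After 1 step, the tape (ignoring leading/trailing blanks) is: bb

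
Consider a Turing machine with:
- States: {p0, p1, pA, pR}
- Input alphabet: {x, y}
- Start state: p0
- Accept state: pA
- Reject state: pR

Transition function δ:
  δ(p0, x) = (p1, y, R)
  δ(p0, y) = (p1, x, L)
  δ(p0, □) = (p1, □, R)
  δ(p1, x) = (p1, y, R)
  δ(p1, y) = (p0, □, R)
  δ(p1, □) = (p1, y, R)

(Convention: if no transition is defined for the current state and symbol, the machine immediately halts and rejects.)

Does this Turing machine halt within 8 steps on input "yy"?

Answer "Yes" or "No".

Execution trace:
Initial: [p0]yy
Step 1: δ(p0, y) = (p1, x, L) → [p1]□xy
Step 2: δ(p1, □) = (p1, y, R) → y[p1]xy
Step 3: δ(p1, x) = (p1, y, R) → yy[p1]y
Step 4: δ(p1, y) = (p0, □, R) → yy□[p0]□
Step 5: δ(p0, □) = (p1, □, R) → yy□□[p1]□
Step 6: δ(p1, □) = (p1, y, R) → yy□□y[p1]□
Step 7: δ(p1, □) = (p1, y, R) → yy□□yy[p1]□
Step 8: δ(p1, □) = (p1, y, R) → yy□□yyy[p1]□

The machine has not reached a halting state after 8 steps.
The machine did not halt within the 8-step bound.

Answer: No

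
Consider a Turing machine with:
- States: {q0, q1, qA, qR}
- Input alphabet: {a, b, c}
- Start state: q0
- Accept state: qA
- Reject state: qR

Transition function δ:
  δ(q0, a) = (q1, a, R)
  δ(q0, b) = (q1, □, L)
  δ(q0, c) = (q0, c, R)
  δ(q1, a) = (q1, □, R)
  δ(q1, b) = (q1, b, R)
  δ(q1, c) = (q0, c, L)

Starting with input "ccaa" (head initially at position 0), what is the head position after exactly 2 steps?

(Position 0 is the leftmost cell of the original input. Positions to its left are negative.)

Execution trace (head position shown):
Step 0: [q0]ccaa  (head at position 0)
Step 1: move right → c[q0]caa  (head at position 1)
Step 2: move right → cc[q0]aa  (head at position 2)

After 2 steps, the head is at position 2.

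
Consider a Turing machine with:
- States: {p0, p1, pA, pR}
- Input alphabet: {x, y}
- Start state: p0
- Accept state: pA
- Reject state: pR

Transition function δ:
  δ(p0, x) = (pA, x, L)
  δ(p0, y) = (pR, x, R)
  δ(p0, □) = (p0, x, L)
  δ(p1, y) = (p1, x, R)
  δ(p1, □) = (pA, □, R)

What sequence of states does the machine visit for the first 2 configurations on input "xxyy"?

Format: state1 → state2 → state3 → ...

Execution trace:
Initial: [p0]xxyy
Step 1: δ(p0, x) = (pA, x, L) → [pA]□xxyy

The machine reaches the accept state pA and halts.

State sequence: p0 → pA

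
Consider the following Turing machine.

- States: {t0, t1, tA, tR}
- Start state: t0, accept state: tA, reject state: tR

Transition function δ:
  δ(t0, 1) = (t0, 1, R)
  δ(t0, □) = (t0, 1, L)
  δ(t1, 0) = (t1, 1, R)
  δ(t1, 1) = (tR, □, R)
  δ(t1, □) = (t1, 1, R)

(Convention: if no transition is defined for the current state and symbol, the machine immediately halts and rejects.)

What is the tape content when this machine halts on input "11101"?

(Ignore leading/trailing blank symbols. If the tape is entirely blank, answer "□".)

Execution trace:
Initial: [t0]11101
Step 1: δ(t0, 1) = (t0, 1, R) → 1[t0]1101
Step 2: δ(t0, 1) = (t0, 1, R) → 11[t0]101
Step 3: δ(t0, 1) = (t0, 1, R) → 111[t0]01

No transition is defined for δ(t0, 0). By convention the machine halts and rejects.

Final tape (ignoring leading/trailing blanks): 11101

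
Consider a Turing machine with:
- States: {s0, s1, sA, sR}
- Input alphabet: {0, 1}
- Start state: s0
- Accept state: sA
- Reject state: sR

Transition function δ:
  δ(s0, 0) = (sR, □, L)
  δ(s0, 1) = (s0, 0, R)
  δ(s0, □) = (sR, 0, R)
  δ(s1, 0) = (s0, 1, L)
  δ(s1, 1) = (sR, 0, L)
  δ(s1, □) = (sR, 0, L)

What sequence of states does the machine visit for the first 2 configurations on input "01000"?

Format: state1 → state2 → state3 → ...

Execution trace:
Initial: [s0]01000
Step 1: δ(s0, 0) = (sR, □, L) → [sR]□□1000

The machine reaches the reject state sR and halts.

State sequence: s0 → sR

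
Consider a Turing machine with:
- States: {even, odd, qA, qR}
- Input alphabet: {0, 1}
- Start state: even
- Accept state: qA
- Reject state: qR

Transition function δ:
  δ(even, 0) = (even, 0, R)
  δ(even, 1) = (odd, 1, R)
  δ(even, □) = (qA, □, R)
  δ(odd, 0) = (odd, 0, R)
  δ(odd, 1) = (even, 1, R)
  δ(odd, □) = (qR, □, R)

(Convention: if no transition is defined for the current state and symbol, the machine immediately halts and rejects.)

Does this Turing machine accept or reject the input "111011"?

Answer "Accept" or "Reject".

Execution trace:
Initial: [even]111011
Step 1: δ(even, 1) = (odd, 1, R) → 1[odd]11011
Step 2: δ(odd, 1) = (even, 1, R) → 11[even]1011
Step 3: δ(even, 1) = (odd, 1, R) → 111[odd]011
Step 4: δ(odd, 0) = (odd, 0, R) → 1110[odd]11
Step 5: δ(odd, 1) = (even, 1, R) → 11101[even]1
Step 6: δ(even, 1) = (odd, 1, R) → 111011[odd]□
Step 7: δ(odd, □) = (qR, □, R) → 111011□[qR]□

The machine reaches the reject state qR and halts.

Answer: Reject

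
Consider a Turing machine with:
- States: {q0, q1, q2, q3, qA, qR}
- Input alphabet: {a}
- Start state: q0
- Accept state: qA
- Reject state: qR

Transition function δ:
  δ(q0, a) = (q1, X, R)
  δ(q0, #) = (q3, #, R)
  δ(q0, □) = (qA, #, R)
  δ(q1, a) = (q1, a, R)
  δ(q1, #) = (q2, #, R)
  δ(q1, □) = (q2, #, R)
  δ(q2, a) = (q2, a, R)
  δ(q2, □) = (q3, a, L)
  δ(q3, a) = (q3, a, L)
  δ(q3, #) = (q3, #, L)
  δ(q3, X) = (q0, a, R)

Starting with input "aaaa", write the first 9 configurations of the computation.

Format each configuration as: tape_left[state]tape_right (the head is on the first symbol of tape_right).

Transitions applied:
Step 1: δ(q0, a) = (q1, X, R)
Step 2: δ(q1, a) = (q1, a, R)
Step 3: δ(q1, a) = (q1, a, R)
Step 4: δ(q1, a) = (q1, a, R)
Step 5: δ(q1, □) = (q2, #, R)
Step 6: δ(q2, □) = (q3, a, L)
Step 7: δ(q3, #) = (q3, #, L)
Step 8: δ(q3, a) = (q3, a, L)

The first 9 configurations are:
[q0]aaaa ⊢ X[q1]aaa ⊢ Xa[q1]aa ⊢ Xaa[q1]a ⊢ Xaaa[q1]□ ⊢ Xaaa#[q2]□ ⊢ Xaaa[q3]#a ⊢ Xaa[q3]a#a ⊢ Xa[q3]aa#a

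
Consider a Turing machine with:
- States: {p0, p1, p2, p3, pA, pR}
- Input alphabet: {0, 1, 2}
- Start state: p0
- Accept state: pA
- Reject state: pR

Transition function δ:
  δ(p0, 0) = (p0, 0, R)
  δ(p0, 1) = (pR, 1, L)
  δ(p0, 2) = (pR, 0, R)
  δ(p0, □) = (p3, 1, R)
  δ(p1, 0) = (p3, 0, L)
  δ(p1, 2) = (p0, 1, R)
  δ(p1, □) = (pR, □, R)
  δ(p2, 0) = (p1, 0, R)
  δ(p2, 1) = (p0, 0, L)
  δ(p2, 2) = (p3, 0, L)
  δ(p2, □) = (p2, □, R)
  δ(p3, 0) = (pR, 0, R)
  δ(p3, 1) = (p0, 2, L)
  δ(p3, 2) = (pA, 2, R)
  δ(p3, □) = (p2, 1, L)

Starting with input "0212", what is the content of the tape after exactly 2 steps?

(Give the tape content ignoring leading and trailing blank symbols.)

Execution trace:
Initial: [p0]0212
Step 1: δ(p0, 0) = (p0, 0, R) → 0[p0]212
Step 2: δ(p0, 2) = (pR, 0, R) → 00[pR]12

The machine reaches the reject state pR and halts.

After 2 steps, the tape (ignoring leading/trailing blanks) is: 0012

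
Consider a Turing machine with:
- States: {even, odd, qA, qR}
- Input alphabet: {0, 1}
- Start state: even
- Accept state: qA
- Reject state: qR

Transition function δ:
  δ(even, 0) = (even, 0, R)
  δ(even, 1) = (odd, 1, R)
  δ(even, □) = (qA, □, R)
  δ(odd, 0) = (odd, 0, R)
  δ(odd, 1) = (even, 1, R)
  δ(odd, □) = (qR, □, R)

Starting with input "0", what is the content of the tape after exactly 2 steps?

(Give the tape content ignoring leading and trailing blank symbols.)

Execution trace:
Initial: [even]0
Step 1: δ(even, 0) = (even, 0, R) → 0[even]□
Step 2: δ(even, □) = (qA, □, R) → 0□[qA]□

The machine reaches the accept state qA and halts.

After 2 steps, the tape (ignoring leading/trailing blanks) is: 0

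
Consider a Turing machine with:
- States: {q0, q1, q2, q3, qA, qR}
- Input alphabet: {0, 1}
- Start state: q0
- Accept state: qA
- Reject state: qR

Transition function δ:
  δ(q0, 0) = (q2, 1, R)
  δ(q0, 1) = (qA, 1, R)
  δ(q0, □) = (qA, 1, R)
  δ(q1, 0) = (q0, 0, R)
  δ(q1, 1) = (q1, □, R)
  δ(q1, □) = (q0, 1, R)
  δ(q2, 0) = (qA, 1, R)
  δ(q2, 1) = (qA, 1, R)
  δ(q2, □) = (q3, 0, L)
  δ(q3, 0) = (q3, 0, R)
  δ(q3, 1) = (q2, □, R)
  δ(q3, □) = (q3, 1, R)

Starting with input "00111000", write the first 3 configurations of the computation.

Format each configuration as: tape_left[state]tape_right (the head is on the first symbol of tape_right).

Transitions applied:
Step 1: δ(q0, 0) = (q2, 1, R)
Step 2: δ(q2, 0) = (qA, 1, R)

The first 3 configurations are:
[q0]00111000 ⊢ 1[q2]0111000 ⊢ 11[qA]111000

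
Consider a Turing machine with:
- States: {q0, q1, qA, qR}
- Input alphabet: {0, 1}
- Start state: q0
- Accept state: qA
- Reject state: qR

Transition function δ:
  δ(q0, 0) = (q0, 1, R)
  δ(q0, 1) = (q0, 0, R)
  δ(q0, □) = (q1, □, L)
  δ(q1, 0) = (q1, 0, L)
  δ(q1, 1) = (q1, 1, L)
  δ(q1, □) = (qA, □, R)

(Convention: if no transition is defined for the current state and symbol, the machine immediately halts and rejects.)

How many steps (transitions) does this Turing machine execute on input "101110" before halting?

Execution trace:
Initial: [q0]101110
Step 1: δ(q0, 1) = (q0, 0, R) → 0[q0]01110
Step 2: δ(q0, 0) = (q0, 1, R) → 01[q0]1110
Step 3: δ(q0, 1) = (q0, 0, R) → 010[q0]110
Step 4: δ(q0, 1) = (q0, 0, R) → 0100[q0]10
Step 5: δ(q0, 1) = (q0, 0, R) → 01000[q0]0
Step 6: δ(q0, 0) = (q0, 1, R) → 010001[q0]□
Step 7: δ(q0, □) = (q1, □, L) → 01000[q1]1□
Step 8: δ(q1, 1) = (q1, 1, L) → 0100[q1]01□
Step 9: δ(q1, 0) = (q1, 0, L) → 010[q1]001□
Step 10: δ(q1, 0) = (q1, 0, L) → 01[q1]0001□
Step 11: δ(q1, 0) = (q1, 0, L) → 0[q1]10001□
Step 12: δ(q1, 1) = (q1, 1, L) → [q1]010001□
Step 13: δ(q1, 0) = (q1, 0, L) → [q1]□010001□
Step 14: δ(q1, □) = (qA, □, R) → □[qA]010001□

The machine reaches the accept state qA and halts.

The machine executed 14 steps before halting.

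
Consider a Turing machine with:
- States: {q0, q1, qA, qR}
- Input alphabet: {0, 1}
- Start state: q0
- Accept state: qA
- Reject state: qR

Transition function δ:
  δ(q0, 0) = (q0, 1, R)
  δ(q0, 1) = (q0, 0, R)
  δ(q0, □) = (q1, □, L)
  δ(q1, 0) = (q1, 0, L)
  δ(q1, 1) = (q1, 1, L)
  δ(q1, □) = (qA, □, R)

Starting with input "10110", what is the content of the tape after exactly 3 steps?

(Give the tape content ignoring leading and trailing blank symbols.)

Execution trace:
Initial: [q0]10110
Step 1: δ(q0, 1) = (q0, 0, R) → 0[q0]0110
Step 2: δ(q0, 0) = (q0, 1, R) → 01[q0]110
Step 3: δ(q0, 1) = (q0, 0, R) → 010[q0]10

After 3 steps, the tape (ignoring leading/trailing blanks) is: 01010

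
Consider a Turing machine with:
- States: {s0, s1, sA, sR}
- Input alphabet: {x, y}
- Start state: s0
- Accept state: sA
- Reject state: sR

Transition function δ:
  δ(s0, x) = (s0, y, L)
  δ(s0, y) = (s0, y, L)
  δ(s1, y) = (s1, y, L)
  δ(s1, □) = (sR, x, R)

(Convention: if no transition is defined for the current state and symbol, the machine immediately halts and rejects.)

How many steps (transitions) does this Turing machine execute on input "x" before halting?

Execution trace:
Initial: [s0]x
Step 1: δ(s0, x) = (s0, y, L) → [s0]□y

No transition is defined for δ(s0, □). By convention the machine halts and rejects.

The machine executed 1 step before halting.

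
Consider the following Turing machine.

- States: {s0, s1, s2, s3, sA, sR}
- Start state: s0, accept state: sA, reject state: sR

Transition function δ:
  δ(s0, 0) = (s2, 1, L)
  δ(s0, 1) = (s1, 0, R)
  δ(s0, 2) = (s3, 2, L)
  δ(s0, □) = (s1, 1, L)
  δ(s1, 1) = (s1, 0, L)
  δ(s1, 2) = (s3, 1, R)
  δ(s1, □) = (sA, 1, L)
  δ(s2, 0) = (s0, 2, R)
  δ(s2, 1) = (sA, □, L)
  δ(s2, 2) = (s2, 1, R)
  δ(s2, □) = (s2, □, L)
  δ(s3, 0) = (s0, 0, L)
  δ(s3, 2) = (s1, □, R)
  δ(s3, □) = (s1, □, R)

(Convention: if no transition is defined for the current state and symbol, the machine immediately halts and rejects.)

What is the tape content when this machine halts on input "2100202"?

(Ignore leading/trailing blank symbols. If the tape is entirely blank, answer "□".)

Execution trace:
Initial: [s0]2100202
Step 1: δ(s0, 2) = (s3, 2, L) → [s3]□2100202
Step 2: δ(s3, □) = (s1, □, R) → □[s1]2100202
Step 3: δ(s1, 2) = (s3, 1, R) → □1[s3]100202

No transition is defined for δ(s3, 1). By convention the machine halts and rejects.

Final tape (ignoring leading/trailing blanks): 1100202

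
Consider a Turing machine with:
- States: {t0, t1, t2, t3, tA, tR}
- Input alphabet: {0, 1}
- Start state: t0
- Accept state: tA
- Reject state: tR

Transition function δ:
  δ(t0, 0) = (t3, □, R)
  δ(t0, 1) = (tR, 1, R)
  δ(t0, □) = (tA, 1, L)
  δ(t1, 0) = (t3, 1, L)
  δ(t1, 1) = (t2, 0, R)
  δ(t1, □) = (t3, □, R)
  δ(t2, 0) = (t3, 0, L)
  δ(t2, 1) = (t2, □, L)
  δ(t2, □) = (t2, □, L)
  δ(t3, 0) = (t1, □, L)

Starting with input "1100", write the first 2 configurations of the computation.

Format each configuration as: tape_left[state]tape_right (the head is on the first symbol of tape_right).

Transitions applied:
Step 1: δ(t0, 1) = (tR, 1, R)

The first 2 configurations are:
[t0]1100 ⊢ 1[tR]100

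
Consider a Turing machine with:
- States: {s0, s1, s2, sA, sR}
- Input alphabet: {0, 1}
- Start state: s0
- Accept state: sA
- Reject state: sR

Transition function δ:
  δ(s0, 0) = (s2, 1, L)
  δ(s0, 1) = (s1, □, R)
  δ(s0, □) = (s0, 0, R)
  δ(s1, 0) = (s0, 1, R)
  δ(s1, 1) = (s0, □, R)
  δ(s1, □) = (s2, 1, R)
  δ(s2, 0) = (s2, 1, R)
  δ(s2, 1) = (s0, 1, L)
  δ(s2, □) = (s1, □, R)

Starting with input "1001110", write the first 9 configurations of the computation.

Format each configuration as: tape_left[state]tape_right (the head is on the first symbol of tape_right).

Transitions applied:
Step 1: δ(s0, 1) = (s1, □, R)
Step 2: δ(s1, 0) = (s0, 1, R)
Step 3: δ(s0, 0) = (s2, 1, L)
Step 4: δ(s2, 1) = (s0, 1, L)
Step 5: δ(s0, □) = (s0, 0, R)
Step 6: δ(s0, 1) = (s1, □, R)
Step 7: δ(s1, 1) = (s0, □, R)
Step 8: δ(s0, 1) = (s1, □, R)

The first 9 configurations are:
[s0]1001110 ⊢ □[s1]001110 ⊢ □1[s0]01110 ⊢ □[s2]111110 ⊢ [s0]□111110 ⊢ 0[s0]111110 ⊢ 0□[s1]11110 ⊢ 0□□[s0]1110 ⊢ 0□□□[s1]110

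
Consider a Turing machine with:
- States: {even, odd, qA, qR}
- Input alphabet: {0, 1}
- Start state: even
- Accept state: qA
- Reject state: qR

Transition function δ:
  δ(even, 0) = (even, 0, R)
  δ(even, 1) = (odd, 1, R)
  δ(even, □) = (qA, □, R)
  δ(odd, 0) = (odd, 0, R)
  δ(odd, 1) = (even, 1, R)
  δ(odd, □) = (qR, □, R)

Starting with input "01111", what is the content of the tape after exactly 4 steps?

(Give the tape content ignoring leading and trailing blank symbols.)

Execution trace:
Initial: [even]01111
Step 1: δ(even, 0) = (even, 0, R) → 0[even]1111
Step 2: δ(even, 1) = (odd, 1, R) → 01[odd]111
Step 3: δ(odd, 1) = (even, 1, R) → 011[even]11
Step 4: δ(even, 1) = (odd, 1, R) → 0111[odd]1

After 4 steps, the tape (ignoring leading/trailing blanks) is: 01111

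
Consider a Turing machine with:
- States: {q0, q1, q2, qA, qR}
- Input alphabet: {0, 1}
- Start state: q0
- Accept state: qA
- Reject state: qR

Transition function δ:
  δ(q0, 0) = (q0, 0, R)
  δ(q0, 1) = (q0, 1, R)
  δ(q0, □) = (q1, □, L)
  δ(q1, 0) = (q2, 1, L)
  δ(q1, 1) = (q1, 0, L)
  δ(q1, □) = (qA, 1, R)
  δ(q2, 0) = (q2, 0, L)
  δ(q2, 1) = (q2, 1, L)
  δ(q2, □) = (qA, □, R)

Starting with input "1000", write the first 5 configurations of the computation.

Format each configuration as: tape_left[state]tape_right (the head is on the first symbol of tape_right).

Transitions applied:
Step 1: δ(q0, 1) = (q0, 1, R)
Step 2: δ(q0, 0) = (q0, 0, R)
Step 3: δ(q0, 0) = (q0, 0, R)
Step 4: δ(q0, 0) = (q0, 0, R)

The first 5 configurations are:
[q0]1000 ⊢ 1[q0]000 ⊢ 10[q0]00 ⊢ 100[q0]0 ⊢ 1000[q0]□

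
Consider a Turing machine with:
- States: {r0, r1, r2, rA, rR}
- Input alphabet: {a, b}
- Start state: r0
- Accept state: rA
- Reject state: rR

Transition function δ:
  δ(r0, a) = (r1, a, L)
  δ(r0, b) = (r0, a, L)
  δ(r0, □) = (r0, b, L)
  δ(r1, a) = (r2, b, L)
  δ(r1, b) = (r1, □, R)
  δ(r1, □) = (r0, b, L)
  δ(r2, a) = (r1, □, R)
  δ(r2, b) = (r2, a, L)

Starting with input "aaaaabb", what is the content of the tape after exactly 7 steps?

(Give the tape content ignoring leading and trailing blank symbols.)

Execution trace:
Initial: [r0]aaaaabb
Step 1: δ(r0, a) = (r1, a, L) → [r1]□aaaaabb
Step 2: δ(r1, □) = (r0, b, L) → [r0]□baaaaabb
Step 3: δ(r0, □) = (r0, b, L) → [r0]□bbaaaaabb
Step 4: δ(r0, □) = (r0, b, L) → [r0]□bbbaaaaabb
Step 5: δ(r0, □) = (r0, b, L) → [r0]□bbbbaaaaabb
Step 6: δ(r0, □) = (r0, b, L) → [r0]□bbbbbaaaaabb
Step 7: δ(r0, □) = (r0, b, L) → [r0]□bbbbbbaaaaabb

After 7 steps, the tape (ignoring leading/trailing blanks) is: bbbbbbaaaaabb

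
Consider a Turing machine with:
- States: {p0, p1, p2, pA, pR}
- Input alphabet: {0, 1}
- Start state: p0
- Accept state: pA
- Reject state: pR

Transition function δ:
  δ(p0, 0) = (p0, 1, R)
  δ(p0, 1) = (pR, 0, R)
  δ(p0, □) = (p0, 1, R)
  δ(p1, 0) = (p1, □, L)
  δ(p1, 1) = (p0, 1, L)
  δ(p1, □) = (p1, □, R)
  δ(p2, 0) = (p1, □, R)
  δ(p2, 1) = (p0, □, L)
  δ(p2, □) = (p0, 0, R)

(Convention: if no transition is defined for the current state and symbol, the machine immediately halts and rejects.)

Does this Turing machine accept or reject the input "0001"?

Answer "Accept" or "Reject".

Execution trace:
Initial: [p0]0001
Step 1: δ(p0, 0) = (p0, 1, R) → 1[p0]001
Step 2: δ(p0, 0) = (p0, 1, R) → 11[p0]01
Step 3: δ(p0, 0) = (p0, 1, R) → 111[p0]1
Step 4: δ(p0, 1) = (pR, 0, R) → 1110[pR]□

The machine reaches the reject state pR and halts.

Answer: Reject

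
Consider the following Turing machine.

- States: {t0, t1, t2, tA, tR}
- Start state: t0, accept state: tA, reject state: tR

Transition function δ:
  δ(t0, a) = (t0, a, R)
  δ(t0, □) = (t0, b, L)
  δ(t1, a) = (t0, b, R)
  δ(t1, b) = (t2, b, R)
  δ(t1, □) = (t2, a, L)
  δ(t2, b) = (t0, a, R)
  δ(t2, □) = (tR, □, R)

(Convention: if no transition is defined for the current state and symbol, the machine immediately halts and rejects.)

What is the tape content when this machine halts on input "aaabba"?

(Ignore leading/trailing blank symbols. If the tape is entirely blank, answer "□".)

Execution trace:
Initial: [t0]aaabba
Step 1: δ(t0, a) = (t0, a, R) → a[t0]aabba
Step 2: δ(t0, a) = (t0, a, R) → aa[t0]abba
Step 3: δ(t0, a) = (t0, a, R) → aaa[t0]bba

No transition is defined for δ(t0, b). By convention the machine halts and rejects.

Final tape (ignoring leading/trailing blanks): aaabba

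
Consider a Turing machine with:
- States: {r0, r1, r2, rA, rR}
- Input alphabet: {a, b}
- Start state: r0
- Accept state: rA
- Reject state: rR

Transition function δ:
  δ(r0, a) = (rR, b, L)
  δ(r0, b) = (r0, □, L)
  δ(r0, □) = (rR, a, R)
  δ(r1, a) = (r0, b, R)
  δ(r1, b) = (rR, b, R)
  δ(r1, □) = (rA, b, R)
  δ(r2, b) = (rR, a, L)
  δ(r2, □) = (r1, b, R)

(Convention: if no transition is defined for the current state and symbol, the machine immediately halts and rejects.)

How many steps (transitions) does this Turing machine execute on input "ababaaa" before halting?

Execution trace:
Initial: [r0]ababaaa
Step 1: δ(r0, a) = (rR, b, L) → [rR]□bbabaaa

The machine reaches the reject state rR and halts.

The machine executed 1 step before halting.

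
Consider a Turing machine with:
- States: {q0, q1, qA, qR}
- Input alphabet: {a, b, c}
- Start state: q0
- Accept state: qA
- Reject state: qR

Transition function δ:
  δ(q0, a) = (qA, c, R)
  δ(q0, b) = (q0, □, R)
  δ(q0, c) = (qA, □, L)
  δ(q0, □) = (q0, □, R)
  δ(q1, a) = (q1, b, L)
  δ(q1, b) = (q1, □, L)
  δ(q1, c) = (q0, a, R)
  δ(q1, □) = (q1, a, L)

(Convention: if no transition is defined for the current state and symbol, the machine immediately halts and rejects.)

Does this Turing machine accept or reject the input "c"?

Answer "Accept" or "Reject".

Execution trace:
Initial: [q0]c
Step 1: δ(q0, c) = (qA, □, L) → [qA]□□

The machine reaches the accept state qA and halts.

Answer: Accept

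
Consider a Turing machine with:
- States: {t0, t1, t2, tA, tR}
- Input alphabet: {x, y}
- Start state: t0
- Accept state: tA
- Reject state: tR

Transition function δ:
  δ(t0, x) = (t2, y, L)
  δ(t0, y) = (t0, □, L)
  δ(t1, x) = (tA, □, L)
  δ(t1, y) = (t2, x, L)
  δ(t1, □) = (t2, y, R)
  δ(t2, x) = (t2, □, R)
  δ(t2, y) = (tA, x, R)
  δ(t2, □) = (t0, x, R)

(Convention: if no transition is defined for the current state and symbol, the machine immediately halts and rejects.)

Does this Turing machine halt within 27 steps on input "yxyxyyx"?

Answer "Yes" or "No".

Execution trace:
Initial: [t0]yxyxyyx
Step 1: δ(t0, y) = (t0, □, L) → [t0]□□xyxyyx

No transition is defined for δ(t0, □). By convention the machine halts and rejects.
The machine halted after 1 step (within the 27-step bound).

Answer: Yes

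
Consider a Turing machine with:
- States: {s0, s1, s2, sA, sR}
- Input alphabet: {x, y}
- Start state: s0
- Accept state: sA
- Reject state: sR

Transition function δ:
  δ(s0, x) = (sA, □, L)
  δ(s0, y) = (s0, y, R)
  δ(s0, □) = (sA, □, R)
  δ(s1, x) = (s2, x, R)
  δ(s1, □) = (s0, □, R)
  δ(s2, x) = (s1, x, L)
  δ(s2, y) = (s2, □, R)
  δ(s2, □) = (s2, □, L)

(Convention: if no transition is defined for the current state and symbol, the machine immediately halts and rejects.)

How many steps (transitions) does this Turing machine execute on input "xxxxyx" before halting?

Execution trace:
Initial: [s0]xxxxyx
Step 1: δ(s0, x) = (sA, □, L) → [sA]□□xxxyx

The machine reaches the accept state sA and halts.

The machine executed 1 step before halting.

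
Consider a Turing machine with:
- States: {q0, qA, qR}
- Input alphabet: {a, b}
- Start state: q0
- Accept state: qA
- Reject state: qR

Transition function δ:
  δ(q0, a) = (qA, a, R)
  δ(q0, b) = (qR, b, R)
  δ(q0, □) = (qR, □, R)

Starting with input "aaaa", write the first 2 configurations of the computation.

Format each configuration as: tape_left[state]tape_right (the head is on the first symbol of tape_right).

Transitions applied:
Step 1: δ(q0, a) = (qA, a, R)

The first 2 configurations are:
[q0]aaaa ⊢ a[qA]aaa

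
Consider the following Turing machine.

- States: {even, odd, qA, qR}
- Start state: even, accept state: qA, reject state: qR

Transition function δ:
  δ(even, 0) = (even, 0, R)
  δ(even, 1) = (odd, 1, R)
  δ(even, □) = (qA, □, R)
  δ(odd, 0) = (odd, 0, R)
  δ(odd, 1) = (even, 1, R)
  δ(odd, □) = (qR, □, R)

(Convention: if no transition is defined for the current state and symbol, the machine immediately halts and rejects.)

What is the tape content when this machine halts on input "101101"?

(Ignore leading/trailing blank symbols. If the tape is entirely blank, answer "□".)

Execution trace:
Initial: [even]101101
Step 1: δ(even, 1) = (odd, 1, R) → 1[odd]01101
Step 2: δ(odd, 0) = (odd, 0, R) → 10[odd]1101
Step 3: δ(odd, 1) = (even, 1, R) → 101[even]101
Step 4: δ(even, 1) = (odd, 1, R) → 1011[odd]01
Step 5: δ(odd, 0) = (odd, 0, R) → 10110[odd]1
Step 6: δ(odd, 1) = (even, 1, R) → 101101[even]□
Step 7: δ(even, □) = (qA, □, R) → 101101□[qA]□

The machine reaches the accept state qA and halts.

Final tape (ignoring leading/trailing blanks): 101101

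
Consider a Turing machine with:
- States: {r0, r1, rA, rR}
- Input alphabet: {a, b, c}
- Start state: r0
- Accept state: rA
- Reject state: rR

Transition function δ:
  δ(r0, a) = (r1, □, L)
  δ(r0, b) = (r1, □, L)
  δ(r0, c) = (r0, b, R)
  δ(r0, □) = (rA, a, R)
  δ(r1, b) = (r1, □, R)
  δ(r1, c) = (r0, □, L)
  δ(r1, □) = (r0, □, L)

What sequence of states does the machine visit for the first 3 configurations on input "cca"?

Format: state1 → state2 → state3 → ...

Execution trace:
Initial: [r0]cca
Step 1: δ(r0, c) = (r0, b, R) → b[r0]ca
Step 2: δ(r0, c) = (r0, b, R) → bb[r0]a

State sequence: r0 → r0 → r0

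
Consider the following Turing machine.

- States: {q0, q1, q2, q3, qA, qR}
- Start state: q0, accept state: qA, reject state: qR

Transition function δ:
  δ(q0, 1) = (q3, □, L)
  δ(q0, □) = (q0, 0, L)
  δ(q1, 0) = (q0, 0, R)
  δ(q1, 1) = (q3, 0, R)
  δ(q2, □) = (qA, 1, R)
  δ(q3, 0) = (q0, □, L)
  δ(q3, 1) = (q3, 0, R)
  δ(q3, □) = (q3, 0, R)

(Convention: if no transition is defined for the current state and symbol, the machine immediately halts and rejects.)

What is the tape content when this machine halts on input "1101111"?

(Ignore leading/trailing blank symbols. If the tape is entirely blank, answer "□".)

Execution trace:
Initial: [q0]1101111
Step 1: δ(q0, 1) = (q3, □, L) → [q3]□□101111
Step 2: δ(q3, □) = (q3, 0, R) → 0[q3]□101111
Step 3: δ(q3, □) = (q3, 0, R) → 00[q3]101111
Step 4: δ(q3, 1) = (q3, 0, R) → 000[q3]01111
Step 5: δ(q3, 0) = (q0, □, L) → 00[q0]0□1111

No transition is defined for δ(q0, 0). By convention the machine halts and rejects.

Final tape (ignoring leading/trailing blanks): 000□1111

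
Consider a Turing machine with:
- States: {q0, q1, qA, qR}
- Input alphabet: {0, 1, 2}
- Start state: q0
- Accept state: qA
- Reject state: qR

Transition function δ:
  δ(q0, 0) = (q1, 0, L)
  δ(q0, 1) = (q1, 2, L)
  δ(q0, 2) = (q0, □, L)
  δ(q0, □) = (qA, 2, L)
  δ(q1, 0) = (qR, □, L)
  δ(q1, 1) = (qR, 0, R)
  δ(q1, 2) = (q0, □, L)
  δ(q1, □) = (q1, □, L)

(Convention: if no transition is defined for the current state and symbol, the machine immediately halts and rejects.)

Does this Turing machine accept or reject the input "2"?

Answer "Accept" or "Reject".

Execution trace:
Initial: [q0]2
Step 1: δ(q0, 2) = (q0, □, L) → [q0]□□
Step 2: δ(q0, □) = (qA, 2, L) → [qA]□2□

The machine reaches the accept state qA and halts.

Answer: Accept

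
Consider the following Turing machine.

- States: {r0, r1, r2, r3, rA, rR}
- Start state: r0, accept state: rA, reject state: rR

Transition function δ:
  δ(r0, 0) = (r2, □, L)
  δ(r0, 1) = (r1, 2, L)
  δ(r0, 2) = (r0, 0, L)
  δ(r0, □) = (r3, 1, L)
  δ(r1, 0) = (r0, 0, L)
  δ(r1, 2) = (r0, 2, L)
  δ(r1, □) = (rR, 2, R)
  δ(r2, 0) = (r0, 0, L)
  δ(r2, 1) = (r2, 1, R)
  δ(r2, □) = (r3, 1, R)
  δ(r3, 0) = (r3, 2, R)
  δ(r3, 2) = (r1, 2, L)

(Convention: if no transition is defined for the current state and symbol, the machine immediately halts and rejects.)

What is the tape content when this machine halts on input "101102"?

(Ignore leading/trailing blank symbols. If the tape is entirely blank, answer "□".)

Execution trace:
Initial: [r0]101102
Step 1: δ(r0, 1) = (r1, 2, L) → [r1]□201102
Step 2: δ(r1, □) = (rR, 2, R) → 2[rR]201102

The machine reaches the reject state rR and halts.

Final tape (ignoring leading/trailing blanks): 2201102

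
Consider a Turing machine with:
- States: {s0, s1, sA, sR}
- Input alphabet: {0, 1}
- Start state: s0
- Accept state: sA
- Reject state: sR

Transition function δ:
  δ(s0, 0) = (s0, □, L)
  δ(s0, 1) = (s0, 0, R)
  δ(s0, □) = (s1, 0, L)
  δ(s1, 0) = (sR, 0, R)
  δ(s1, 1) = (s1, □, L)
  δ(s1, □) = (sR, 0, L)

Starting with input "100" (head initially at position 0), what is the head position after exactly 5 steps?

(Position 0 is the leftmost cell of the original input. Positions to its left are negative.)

Execution trace (head position shown):
Step 0: [s0]100  (head at position 0)
Step 1: move right → 0[s0]00  (head at position 1)
Step 2: move left → [s0]0□0  (head at position 0)
Step 3: move left → [s0]□□□0  (head at position -1)
Step 4: move left → [s1]□0□□0  (head at position -2)
Step 5: move left → [sR]□00□□0  (head at position -3)

After 5 steps, the head is at position -3.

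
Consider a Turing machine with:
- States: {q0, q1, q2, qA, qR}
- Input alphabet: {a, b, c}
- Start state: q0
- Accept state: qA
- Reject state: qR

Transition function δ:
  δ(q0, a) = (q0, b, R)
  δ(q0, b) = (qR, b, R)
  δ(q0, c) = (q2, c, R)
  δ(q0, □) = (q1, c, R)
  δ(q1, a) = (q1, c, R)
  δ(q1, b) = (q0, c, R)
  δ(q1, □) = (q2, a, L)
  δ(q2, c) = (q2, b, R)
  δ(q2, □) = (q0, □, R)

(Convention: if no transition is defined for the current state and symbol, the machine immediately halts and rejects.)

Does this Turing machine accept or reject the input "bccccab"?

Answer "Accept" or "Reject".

Execution trace:
Initial: [q0]bccccab
Step 1: δ(q0, b) = (qR, b, R) → b[qR]ccccab

The machine reaches the reject state qR and halts.

Answer: Reject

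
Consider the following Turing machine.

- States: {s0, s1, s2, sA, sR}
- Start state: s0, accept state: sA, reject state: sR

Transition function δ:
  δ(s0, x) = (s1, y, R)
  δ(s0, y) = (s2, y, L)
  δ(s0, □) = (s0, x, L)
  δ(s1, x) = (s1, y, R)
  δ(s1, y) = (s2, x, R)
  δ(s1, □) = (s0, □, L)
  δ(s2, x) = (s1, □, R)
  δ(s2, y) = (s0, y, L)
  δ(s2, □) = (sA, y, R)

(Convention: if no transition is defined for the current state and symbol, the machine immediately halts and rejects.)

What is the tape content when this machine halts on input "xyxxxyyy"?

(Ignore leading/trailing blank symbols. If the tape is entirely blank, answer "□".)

Execution trace:
Initial: [s0]xyxxxyyy
Step 1: δ(s0, x) = (s1, y, R) → y[s1]yxxxyyy
Step 2: δ(s1, y) = (s2, x, R) → yx[s2]xxxyyy
Step 3: δ(s2, x) = (s1, □, R) → yx□[s1]xxyyy
Step 4: δ(s1, x) = (s1, y, R) → yx□y[s1]xyyy
Step 5: δ(s1, x) = (s1, y, R) → yx□yy[s1]yyy
Step 6: δ(s1, y) = (s2, x, R) → yx□yyx[s2]yy
Step 7: δ(s2, y) = (s0, y, L) → yx□yy[s0]xyy
Step 8: δ(s0, x) = (s1, y, R) → yx□yyy[s1]yy
Step 9: δ(s1, y) = (s2, x, R) → yx□yyyx[s2]y
Step 10: δ(s2, y) = (s0, y, L) → yx□yyy[s0]xy
Step 11: δ(s0, x) = (s1, y, R) → yx□yyyy[s1]y
Step 12: δ(s1, y) = (s2, x, R) → yx□yyyyx[s2]□
Step 13: δ(s2, □) = (sA, y, R) → yx□yyyyxy[sA]□

The machine reaches the accept state sA and halts.

Final tape (ignoring leading/trailing blanks): yx□yyyyxy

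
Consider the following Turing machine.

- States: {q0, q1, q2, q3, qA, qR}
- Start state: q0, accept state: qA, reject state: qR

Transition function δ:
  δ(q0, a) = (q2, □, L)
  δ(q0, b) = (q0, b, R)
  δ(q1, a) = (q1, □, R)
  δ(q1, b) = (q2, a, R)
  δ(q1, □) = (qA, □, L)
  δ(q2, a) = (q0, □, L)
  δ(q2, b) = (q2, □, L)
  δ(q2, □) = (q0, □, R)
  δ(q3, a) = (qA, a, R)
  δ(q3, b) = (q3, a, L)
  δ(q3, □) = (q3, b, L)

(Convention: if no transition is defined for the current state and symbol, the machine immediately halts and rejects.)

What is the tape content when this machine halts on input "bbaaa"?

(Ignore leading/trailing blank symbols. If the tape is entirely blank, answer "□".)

Execution trace:
Initial: [q0]bbaaa
Step 1: δ(q0, b) = (q0, b, R) → b[q0]baaa
Step 2: δ(q0, b) = (q0, b, R) → bb[q0]aaa
Step 3: δ(q0, a) = (q2, □, L) → b[q2]b□aa
Step 4: δ(q2, b) = (q2, □, L) → [q2]b□□aa
Step 5: δ(q2, b) = (q2, □, L) → [q2]□□□□aa
Step 6: δ(q2, □) = (q0, □, R) → □[q0]□□□aa

No transition is defined for δ(q0, □). By convention the machine halts and rejects.

Final tape (ignoring leading/trailing blanks): aa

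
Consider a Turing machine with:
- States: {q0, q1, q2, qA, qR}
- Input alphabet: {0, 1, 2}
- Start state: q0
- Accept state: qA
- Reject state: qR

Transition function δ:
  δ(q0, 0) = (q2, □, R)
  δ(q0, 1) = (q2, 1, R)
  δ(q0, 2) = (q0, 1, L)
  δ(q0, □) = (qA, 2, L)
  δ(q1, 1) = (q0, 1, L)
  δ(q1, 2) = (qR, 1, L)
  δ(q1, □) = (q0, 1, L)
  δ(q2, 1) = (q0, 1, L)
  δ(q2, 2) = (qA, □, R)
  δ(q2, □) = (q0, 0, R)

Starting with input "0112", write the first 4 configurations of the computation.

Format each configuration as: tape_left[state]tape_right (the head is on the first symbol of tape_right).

Transitions applied:
Step 1: δ(q0, 0) = (q2, □, R)
Step 2: δ(q2, 1) = (q0, 1, L)
Step 3: δ(q0, □) = (qA, 2, L)

The first 4 configurations are:
[q0]0112 ⊢ □[q2]112 ⊢ [q0]□112 ⊢ [qA]□2112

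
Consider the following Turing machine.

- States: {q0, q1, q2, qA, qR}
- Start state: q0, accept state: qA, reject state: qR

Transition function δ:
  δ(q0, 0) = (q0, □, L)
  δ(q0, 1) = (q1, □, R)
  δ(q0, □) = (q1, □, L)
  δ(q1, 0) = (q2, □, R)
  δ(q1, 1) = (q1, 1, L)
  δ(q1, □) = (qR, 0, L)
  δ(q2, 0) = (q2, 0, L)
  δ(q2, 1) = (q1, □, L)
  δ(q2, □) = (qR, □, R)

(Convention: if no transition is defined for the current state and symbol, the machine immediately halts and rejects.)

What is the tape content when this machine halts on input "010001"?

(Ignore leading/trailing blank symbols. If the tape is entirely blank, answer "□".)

Execution trace:
Initial: [q0]010001
Step 1: δ(q0, 0) = (q0, □, L) → [q0]□□10001
Step 2: δ(q0, □) = (q1, □, L) → [q1]□□□10001
Step 3: δ(q1, □) = (qR, 0, L) → [qR]□0□□10001

The machine reaches the reject state qR and halts.

Final tape (ignoring leading/trailing blanks): 0□□10001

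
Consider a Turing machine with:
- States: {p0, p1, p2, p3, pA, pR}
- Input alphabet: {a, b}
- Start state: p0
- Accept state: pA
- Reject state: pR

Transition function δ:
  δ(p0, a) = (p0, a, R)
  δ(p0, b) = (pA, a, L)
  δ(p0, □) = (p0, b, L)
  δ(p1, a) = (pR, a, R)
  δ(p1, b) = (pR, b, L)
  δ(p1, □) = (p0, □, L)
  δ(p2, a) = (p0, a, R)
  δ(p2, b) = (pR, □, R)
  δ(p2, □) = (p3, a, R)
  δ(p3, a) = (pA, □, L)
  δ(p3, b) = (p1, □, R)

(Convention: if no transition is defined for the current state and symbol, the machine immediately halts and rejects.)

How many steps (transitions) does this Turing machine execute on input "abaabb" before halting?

Execution trace:
Initial: [p0]abaabb
Step 1: δ(p0, a) = (p0, a, R) → a[p0]baabb
Step 2: δ(p0, b) = (pA, a, L) → [pA]aaaabb

The machine reaches the accept state pA and halts.

The machine executed 2 steps before halting.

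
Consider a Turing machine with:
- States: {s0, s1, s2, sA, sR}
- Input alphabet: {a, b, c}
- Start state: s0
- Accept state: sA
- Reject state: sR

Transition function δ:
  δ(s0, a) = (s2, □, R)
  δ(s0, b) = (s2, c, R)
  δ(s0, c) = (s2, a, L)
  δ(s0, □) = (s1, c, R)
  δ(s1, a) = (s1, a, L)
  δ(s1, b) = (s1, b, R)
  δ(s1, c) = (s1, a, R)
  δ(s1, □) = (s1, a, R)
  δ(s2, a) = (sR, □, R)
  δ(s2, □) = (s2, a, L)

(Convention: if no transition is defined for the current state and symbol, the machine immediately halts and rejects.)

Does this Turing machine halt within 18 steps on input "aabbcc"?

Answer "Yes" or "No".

Execution trace:
Initial: [s0]aabbcc
Step 1: δ(s0, a) = (s2, □, R) → □[s2]abbcc
Step 2: δ(s2, a) = (sR, □, R) → □□[sR]bbcc

The machine reaches the reject state sR and halts.
The machine halted after 2 steps (within the 18-step bound).

Answer: Yes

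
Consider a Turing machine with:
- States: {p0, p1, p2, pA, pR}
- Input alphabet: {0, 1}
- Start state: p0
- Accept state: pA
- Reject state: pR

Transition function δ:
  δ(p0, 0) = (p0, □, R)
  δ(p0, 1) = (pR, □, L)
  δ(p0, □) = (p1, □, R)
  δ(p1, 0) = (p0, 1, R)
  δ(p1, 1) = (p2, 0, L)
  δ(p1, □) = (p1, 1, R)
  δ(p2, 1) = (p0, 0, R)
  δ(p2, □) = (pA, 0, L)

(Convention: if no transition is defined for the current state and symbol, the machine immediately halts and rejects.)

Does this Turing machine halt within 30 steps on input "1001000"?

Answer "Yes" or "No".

Execution trace:
Initial: [p0]1001000
Step 1: δ(p0, 1) = (pR, □, L) → [pR]□□001000

The machine reaches the reject state pR and halts.
The machine halted after 1 step (within the 30-step bound).

Answer: Yes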